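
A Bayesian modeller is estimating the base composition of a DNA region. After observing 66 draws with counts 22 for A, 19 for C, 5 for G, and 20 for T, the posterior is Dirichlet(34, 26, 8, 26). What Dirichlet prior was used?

For a Dirichlet(α) prior with multinomial counts c, the posterior is Dirichlet(α + c) componentwise.
Subtract each count from the matching posterior parameter: 34−22=12, 26−19=7, 8−5=3, 26−20=6.

Dirichlet(12, 7, 3, 6)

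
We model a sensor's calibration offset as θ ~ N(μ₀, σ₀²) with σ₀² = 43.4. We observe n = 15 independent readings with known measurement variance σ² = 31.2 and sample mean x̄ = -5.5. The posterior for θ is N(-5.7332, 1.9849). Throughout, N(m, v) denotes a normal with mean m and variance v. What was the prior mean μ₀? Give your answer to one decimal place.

With known observation variance, the Normal–Normal posterior has precision τ_n = τ₀ + n/σ² and mean μ_n = (τ₀μ₀ + (n/σ²)x̄)/τ_n.
Here τ₀ = 1/43.4 = 0.023041 and τ_data = 15/31.2 = 0.480769, so τ_n = 0.503810.
Rearranging for μ₀: μ₀ = (μ_n·τ_n − τ_data·x̄)/τ₀ = (-5.7332·0.503810 − 0.480769·-5.5) / 0.023041 = -0.244214/0.023041 ≈ -10.6.

μ₀ = -10.6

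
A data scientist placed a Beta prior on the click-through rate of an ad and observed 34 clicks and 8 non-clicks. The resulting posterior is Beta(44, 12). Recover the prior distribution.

Beta(10, 4)

Beta is conjugate to the binomial likelihood: posterior = Beta(a+s, b+f).
So a = 44 − 34 = 10 and b = 12 − 8 = 4.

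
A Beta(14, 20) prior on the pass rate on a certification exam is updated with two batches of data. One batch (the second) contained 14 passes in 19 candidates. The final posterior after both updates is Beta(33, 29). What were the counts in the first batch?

Sequential conjugate updates are equivalent to a single update on the pooled data, so total successes = posterior α − prior α and total failures = posterior β − prior β.
Total across both batches: 33−14=19 passes, 29−20=9 failures.
Subtract the second batch: 19−14=5 passes and 9−5=4 failures.

5 passes and 4 failures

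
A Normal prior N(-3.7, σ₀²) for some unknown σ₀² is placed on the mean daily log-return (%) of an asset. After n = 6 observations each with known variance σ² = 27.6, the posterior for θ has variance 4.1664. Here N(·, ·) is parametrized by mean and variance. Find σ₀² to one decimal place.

Posterior precision equals prior precision plus data precision: 1/σ_n² = 1/σ₀² + n/σ².
So 1/σ₀² = 1/4.1664 − 6/27.6 = 0.240015 − 0.217391 = 0.022624.
Hence σ₀² = 1/0.022624 ≈ 44.2.

σ₀² = 44.2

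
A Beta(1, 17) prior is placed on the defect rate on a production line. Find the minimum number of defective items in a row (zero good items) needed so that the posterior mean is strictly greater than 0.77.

After k defective items and 0 good items the posterior is Beta(1+k, 17), with mean (1+k)/(1+17+k).
Set (1+k)/(18+k) > 0.77 and solve: k > (0.77·18 − 1)/(1 − 0.77) = 55.913.
The smallest integer exceeding 55.913 is 56, and checking k=56: (57)/(74) = 0.7703 > 0.77.

k = 56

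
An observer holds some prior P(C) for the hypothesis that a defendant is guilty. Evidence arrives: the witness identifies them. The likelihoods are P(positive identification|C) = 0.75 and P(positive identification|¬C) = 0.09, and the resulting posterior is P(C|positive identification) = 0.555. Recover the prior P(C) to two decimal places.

Bayes' rule in odds form gives O(C|E) = O(C)·[P(E|C)/P(E|¬C)], hence O(C) = O(C|E)/LR.
Posterior odds = 0.555/(1−0.555) = 1.2472. LR = 0.75/0.09 = 8.3333.
Prior odds = 1.2472/8.3333 = 0.1497, so P(C) = 0.1497/(1+0.1497) ≈ 0.13.

P(C) = 0.13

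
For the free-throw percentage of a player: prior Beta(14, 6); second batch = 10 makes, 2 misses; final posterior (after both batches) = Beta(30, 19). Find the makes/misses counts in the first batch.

6 makes and 11 misses

Because Beta–binomial updating is additive in the counts, the combined data contributed (α_post−α_prior, β_post−β_prior) successes and failures.
Total across both batches: 30−14=16 makes, 19−6=13 misses.
Subtract the second batch: 16−10=6 makes and 13−2=11 misses.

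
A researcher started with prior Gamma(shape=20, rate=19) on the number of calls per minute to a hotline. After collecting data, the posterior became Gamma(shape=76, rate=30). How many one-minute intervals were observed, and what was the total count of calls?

A Gamma(α, β) prior (rate parametrization) on a Poisson rate with n observations summing to S gives posterior Gamma(α+S, β+n).
Matching: Σxᵢ = 76 − 20 = 56 and n = 30 − 19 = 11.

n = 11 one-minute intervals with total 56 calls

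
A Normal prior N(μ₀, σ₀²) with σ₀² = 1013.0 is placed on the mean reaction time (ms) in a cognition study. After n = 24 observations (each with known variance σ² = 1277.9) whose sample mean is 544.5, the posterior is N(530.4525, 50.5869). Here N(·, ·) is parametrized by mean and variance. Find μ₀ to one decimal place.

μ₀ = 263.2

With known observation variance, the Normal–Normal posterior has precision τ_n = τ₀ + n/σ² and mean μ_n = (τ₀μ₀ + (n/σ²)x̄)/τ_n.
Here τ₀ = 1/1013.0 = 0.000987 and τ_data = 24/1277.9 = 0.018781, so τ_n = 0.019768.
Rearranging for μ₀: μ₀ = (μ_n·τ_n − τ_data·x̄)/τ₀ = (530.4525·0.019768 − 0.018781·544.5) / 0.000987 = 0.259731/0.000987 ≈ 263.2.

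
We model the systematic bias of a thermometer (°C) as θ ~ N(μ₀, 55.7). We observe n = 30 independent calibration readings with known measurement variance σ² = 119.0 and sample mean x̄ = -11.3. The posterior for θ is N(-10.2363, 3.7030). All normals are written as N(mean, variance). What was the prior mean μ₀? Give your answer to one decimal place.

μ₀ = 4.7

With known observation variance, the Normal–Normal posterior has precision τ_n = τ₀ + n/σ² and mean μ_n = (τ₀μ₀ + (n/σ²)x̄)/τ_n.
Here τ₀ = 1/55.7 = 0.017953 and τ_data = 30/119.0 = 0.252101, so τ_n = 0.270054.
Rearranging for μ₀: μ₀ = (μ_n·τ_n − τ_data·x̄)/τ₀ = (-10.2363·0.270054 − 0.252101·-11.3) / 0.017953 = 0.084388/0.017953 ≈ 4.7.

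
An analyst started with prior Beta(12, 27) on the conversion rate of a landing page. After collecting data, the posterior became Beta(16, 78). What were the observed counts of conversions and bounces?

4 conversions and 51 bounces

Under Beta–binomial conjugacy the posterior parameters are (α+s, β+f).
Match parameters: s=16−12=4, f=78−27=51.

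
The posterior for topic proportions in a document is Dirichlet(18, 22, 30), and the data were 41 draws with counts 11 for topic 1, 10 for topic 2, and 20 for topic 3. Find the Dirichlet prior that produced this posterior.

For a Dirichlet(α) prior with multinomial counts c, the posterior is Dirichlet(α + c) componentwise.
Subtract each count from the matching posterior parameter: 18−11=7, 22−10=12, 30−20=10.

Dirichlet(7, 12, 10)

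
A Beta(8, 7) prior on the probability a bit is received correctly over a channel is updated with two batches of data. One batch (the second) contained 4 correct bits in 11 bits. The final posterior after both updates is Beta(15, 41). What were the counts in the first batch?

3 correct bits and 27 errors

Sequential conjugate updates are equivalent to a single update on the pooled data, so total successes = posterior α − prior α and total failures = posterior β − prior β.
Total across both batches: 15−8=7 correct bits, 41−7=34 errors.
Subtract the second batch: 7−4=3 correct bits and 34−7=27 errors.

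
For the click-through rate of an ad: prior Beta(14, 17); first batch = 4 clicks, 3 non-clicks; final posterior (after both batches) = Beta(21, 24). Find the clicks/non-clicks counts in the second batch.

Because Beta–binomial updating is additive in the counts, the combined data contributed (α_post−α_prior, β_post−β_prior) successes and failures.
Total across both batches: 21−14=7 clicks, 24−17=7 non-clicks.
Subtract the first batch: 7−4=3 clicks and 7−3=4 non-clicks.

3 clicks and 4 non-clicks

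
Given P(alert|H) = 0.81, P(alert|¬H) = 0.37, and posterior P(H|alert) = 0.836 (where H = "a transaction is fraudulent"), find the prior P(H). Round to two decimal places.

P(H) = 0.70

In odds form, posterior odds = prior odds × likelihood ratio, so prior odds = posterior odds ÷ LR.
Posterior odds = 0.836/(1−0.836) = 5.0976. LR = 0.81/0.37 = 2.1892.
Prior odds = 5.0976/2.1892 = 2.3285, so P(H) = 2.3285/(1+2.3285) ≈ 0.70.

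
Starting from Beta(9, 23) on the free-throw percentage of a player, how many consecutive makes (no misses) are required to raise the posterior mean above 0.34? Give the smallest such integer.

k = 3

After k makes and 0 misses the posterior is Beta(9+k, 23), with mean (9+k)/(9+23+k).
Set (9+k)/(32+k) > 0.34 and solve: k > (0.34·32 − 9)/(1 − 0.34) = 2.848.
The smallest integer exceeding 2.848 is 3.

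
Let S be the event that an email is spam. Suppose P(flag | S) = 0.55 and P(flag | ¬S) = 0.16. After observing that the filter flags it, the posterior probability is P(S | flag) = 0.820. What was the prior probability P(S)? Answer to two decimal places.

P(S) = 0.57

In odds form, posterior odds = prior odds × likelihood ratio, so prior odds = posterior odds ÷ LR.
Posterior odds = 0.820/(1−0.820) = 4.5556. LR = 0.55/0.16 = 3.4375.
Prior odds = 4.5556/3.4375 = 1.3253, so P(S) = 1.3253/(1+1.3253) ≈ 0.57.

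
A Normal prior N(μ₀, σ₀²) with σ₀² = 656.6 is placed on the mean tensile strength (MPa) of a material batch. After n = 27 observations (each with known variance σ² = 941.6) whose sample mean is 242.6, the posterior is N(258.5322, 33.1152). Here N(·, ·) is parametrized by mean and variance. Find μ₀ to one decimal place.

With known observation variance, the Normal–Normal posterior has precision τ_n = τ₀ + n/σ² and mean μ_n = (τ₀μ₀ + (n/σ²)x̄)/τ_n.
Here τ₀ = 1/656.6 = 0.001523 and τ_data = 27/941.6 = 0.028675, so τ_n = 0.030198.
Rearranging for μ₀: μ₀ = (μ_n·τ_n − τ_data·x̄)/τ₀ = (258.5322·0.030198 − 0.028675·242.6) / 0.001523 = 0.850600/0.001523 ≈ 558.5.

μ₀ = 558.5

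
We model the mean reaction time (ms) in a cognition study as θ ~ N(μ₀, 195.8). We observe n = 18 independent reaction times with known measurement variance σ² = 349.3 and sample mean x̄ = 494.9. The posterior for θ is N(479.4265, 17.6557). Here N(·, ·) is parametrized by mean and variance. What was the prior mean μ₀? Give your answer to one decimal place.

μ₀ = 323.3

The posterior mean is a precision-weighted average: μ_n = (τ₀μ₀ + τ_data·x̄)/(τ₀+τ_data), with τ₀=1/σ₀² and τ_data=n/σ².
Here τ₀ = 1/195.8 = 0.005107 and τ_data = 18/349.3 = 0.051532, so τ_n = 0.056639.
Rearranging for μ₀: μ₀ = (μ_n·τ_n − τ_data·x̄)/τ₀ = (479.4265·0.056639 − 0.051532·494.9) / 0.005107 = 1.651051/0.005107 ≈ 323.3.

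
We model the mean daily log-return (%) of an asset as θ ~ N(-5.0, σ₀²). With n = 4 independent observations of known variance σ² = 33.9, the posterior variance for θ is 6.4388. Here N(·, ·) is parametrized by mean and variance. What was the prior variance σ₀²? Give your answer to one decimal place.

For the Normal–Normal model with known σ², precisions add: τ_n = τ₀ + n/σ².
So 1/σ₀² = 1/6.4388 − 4/33.9 = 0.155308 − 0.117994 = 0.037314.
Hence σ₀² = 1/0.037314 ≈ 26.8.

σ₀² = 26.8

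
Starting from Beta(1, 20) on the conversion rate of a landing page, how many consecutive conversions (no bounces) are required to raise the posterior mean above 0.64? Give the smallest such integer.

k = 35

After k conversions and 0 bounces the posterior is Beta(1+k, 20), with mean (1+k)/(1+20+k).
Set (1+k)/(21+k) > 0.64 and solve: k > (0.64·21 − 1)/(1 − 0.64) = 34.556.
The smallest integer exceeding 34.556 is 35, and checking k=35: (36)/(56) = 0.6429 > 0.64.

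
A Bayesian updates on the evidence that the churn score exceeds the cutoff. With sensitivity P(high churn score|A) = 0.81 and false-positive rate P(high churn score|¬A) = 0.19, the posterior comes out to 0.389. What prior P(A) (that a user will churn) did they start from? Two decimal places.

Bayes' rule in odds form gives O(A|E) = O(A)·[P(E|A)/P(E|¬A)], hence O(A) = O(A|E)/LR.
Posterior odds = 0.389/(1−0.389) = 0.6367. LR = 0.81/0.19 = 4.2632.
Prior odds = 0.6367/4.2632 = 0.1493, so P(A) = 0.1493/(1+0.1493) ≈ 0.13.

P(A) = 0.13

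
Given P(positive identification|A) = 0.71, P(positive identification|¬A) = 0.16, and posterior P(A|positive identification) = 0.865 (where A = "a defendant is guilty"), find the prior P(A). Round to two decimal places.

P(A) = 0.59

In odds form, posterior odds = prior odds × likelihood ratio, so prior odds = posterior odds ÷ LR.
Posterior odds = 0.865/(1−0.865) = 6.4074. LR = 0.71/0.16 = 4.4375.
Prior odds = 6.4074/4.4375 = 1.4439, so P(A) = 1.4439/(1+1.4439) ≈ 0.59.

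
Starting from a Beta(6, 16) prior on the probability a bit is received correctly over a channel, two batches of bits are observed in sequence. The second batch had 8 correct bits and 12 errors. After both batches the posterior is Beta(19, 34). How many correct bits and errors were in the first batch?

Sequential conjugate updates are equivalent to a single update on the pooled data, so total successes = posterior α − prior α and total failures = posterior β − prior β.
Total across both batches: 19−6=13 correct bits, 34−16=18 errors.
Subtract the second batch: 13−8=5 correct bits and 18−12=6 errors.

5 correct bits and 6 errors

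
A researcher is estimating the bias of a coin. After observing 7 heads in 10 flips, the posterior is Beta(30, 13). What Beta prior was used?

Beta is conjugate to the binomial likelihood: posterior = Beta(α+s, β+f).
So α = 30 − 7 = 23 and β = 13 − 3 = 10.

Beta(23, 10)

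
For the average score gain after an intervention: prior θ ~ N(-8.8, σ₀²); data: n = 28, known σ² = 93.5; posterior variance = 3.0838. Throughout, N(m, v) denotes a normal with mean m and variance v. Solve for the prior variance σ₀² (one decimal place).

For the Normal–Normal model with known σ², precisions add: τ_n = τ₀ + n/σ².
So 1/σ₀² = 1/3.0838 − 28/93.5 = 0.324275 − 0.299465 = 0.024810.
Hence σ₀² = 1/0.024810 ≈ 40.3.

σ₀² = 40.3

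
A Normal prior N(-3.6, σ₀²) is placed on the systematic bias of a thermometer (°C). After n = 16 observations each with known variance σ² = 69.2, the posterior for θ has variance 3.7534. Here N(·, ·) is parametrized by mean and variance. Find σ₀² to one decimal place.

σ₀² = 28.4

Posterior precision equals prior precision plus data precision: 1/σ_n² = 1/σ₀² + n/σ².
So 1/σ₀² = 1/3.7534 − 16/69.2 = 0.266425 − 0.231214 = 0.035211.
Hence σ₀² = 1/0.035211 ≈ 28.4.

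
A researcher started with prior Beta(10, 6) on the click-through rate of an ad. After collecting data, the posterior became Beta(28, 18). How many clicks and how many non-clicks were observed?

Beta is conjugate to the binomial likelihood: posterior = Beta(a+s, b+f).
So s = 28 − 10 = 18 and f = 18 − 6 = 12.

18 clicks and 12 non-clicks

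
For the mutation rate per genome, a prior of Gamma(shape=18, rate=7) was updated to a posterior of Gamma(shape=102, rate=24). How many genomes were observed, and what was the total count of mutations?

A Gamma(α, β) prior (rate parametrization) on a Poisson rate with n observations summing to S gives posterior Gamma(α+S, β+n).
Matching: Σxᵢ = 102 − 18 = 84 and n = 24 − 7 = 17.

n = 17 genomes with total 84 mutations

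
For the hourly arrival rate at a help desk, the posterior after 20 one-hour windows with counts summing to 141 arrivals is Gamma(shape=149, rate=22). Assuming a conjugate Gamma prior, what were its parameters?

Gamma(shape=8, rate=2)

Gamma–Poisson conjugacy: posterior shape = α + Σxᵢ, posterior rate = β + n.
So α = 149 − 141 = 8 and β = 22 − 20 = 2.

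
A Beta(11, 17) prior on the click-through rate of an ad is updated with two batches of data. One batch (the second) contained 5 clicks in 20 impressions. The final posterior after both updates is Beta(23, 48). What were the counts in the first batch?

7 clicks and 16 non-clicks

Because Beta–binomial updating is additive in the counts, the combined data contributed (α_post−α_prior, β_post−β_prior) successes and failures.
Total across both batches: 23−11=12 clicks, 48−17=31 non-clicks.
Subtract the second batch: 12−5=7 clicks and 31−15=16 non-clicks.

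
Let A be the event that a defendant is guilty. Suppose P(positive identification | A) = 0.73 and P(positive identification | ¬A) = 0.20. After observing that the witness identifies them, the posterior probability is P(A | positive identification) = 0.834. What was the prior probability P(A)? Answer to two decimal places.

P(A) = 0.58

Bayes' rule in odds form gives O(A|E) = O(A)·[P(E|A)/P(E|¬A)], hence O(A) = O(A|E)/LR.
Posterior odds = 0.834/(1−0.834) = 5.0241. LR = 0.73/0.20 = 3.6500.
Prior odds = 5.0241/3.6500 = 1.3765, so P(A) = 1.3765/(1+1.3765) ≈ 0.58.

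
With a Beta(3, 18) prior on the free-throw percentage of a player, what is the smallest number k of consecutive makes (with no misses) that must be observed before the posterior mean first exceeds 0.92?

After k makes and 0 misses the posterior is Beta(3+k, 18), with mean (3+k)/(3+18+k).
Set (3+k)/(21+k) > 0.92 and solve: k > (0.92·21 − 3)/(1 − 0.92) = 204.000.
The smallest integer exceeding 204.000 is 205, and checking k=205: (208)/(226) = 0.9204 > 0.92.

k = 205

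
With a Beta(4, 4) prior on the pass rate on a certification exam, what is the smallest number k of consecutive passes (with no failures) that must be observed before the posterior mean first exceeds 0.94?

After k passes and 0 failures the posterior is Beta(4+k, 4), with mean (4+k)/(4+4+k).
Set (4+k)/(8+k) > 0.94 and solve: k > (0.94·8 − 4)/(1 − 0.94) = 58.667.
The smallest integer exceeding 58.667 is 59, and checking k=59: (63)/(67) = 0.9403 > 0.94.

k = 59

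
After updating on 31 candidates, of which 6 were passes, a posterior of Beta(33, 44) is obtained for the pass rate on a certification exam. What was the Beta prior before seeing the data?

A Beta(a, b) prior with s successes and f failures in binomial data gives a Beta(a+s, b+f) posterior.
So a = 33 − 6 = 27 and b = 44 − 25 = 19.

Beta(27, 19)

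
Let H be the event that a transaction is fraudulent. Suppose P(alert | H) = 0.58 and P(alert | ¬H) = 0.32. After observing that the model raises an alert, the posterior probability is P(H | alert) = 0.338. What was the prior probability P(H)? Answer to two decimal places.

P(H) = 0.22

In odds form, posterior odds = prior odds × likelihood ratio, so prior odds = posterior odds ÷ LR.
Posterior odds = 0.338/(1−0.338) = 0.5106. LR = 0.58/0.32 = 1.8125.
Prior odds = 0.5106/1.8125 = 0.2817, so P(H) = 0.2817/(1+0.2817) ≈ 0.22.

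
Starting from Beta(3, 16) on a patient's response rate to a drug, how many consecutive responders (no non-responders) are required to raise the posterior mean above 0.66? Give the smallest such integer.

k = 29

After k responders and 0 non-responders the posterior is Beta(3+k, 16), with mean (3+k)/(3+16+k).
Set (3+k)/(19+k) > 0.66 and solve: k > (0.66·19 − 3)/(1 − 0.66) = 28.059.
The smallest integer exceeding 28.059 is 29, and checking k=29: (32)/(48) = 0.6667 > 0.66.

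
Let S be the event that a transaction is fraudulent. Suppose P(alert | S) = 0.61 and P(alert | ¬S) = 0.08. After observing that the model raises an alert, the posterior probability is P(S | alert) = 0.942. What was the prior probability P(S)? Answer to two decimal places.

P(S) = 0.68

In odds form, posterior odds = prior odds × likelihood ratio, so prior odds = posterior odds ÷ LR.
Posterior odds = 0.942/(1−0.942) = 16.2414. LR = 0.61/0.08 = 7.6250.
Prior odds = 16.2414/7.6250 = 2.1300, so P(S) = 2.1300/(1+2.1300) ≈ 0.68.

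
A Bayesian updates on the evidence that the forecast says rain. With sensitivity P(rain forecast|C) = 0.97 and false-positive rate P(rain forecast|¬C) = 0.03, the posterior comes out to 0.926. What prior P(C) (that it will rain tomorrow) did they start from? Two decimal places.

Bayes' rule in odds form gives O(C|E) = O(C)·[P(E|C)/P(E|¬C)], hence O(C) = O(C|E)/LR.
Posterior odds = 0.926/(1−0.926) = 12.5135. LR = 0.97/0.03 = 32.3333.
Prior odds = 12.5135/32.3333 = 0.3870, so P(C) = 0.3870/(1+0.3870) ≈ 0.28.

P(C) = 0.28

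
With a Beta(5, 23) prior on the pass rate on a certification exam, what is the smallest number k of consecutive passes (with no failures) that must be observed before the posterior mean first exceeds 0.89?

After k passes and 0 failures the posterior is Beta(5+k, 23), with mean (5+k)/(5+23+k).
Set (5+k)/(28+k) > 0.89 and solve: k > (0.89·28 − 5)/(1 − 0.89) = 181.091.
The smallest integer exceeding 181.091 is 182, and checking k=182: (187)/(210) = 0.8905 > 0.89.

k = 182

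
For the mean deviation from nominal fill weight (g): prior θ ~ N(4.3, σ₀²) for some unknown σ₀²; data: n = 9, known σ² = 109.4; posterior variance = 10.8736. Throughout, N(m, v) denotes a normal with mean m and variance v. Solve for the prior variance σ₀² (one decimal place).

σ₀² = 103.1

For the Normal–Normal model with known σ², precisions add: τ_n = τ₀ + n/σ².
So 1/σ₀² = 1/10.8736 − 9/109.4 = 0.091966 − 0.082267 = 0.009699.
Hence σ₀² = 1/0.009699 ≈ 103.1.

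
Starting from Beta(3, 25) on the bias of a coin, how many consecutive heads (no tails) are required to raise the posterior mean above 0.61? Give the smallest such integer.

k = 37

After k heads and 0 tails the posterior is Beta(3+k, 25), with mean (3+k)/(3+25+k).
Set (3+k)/(28+k) > 0.61 and solve: k > (0.61·28 − 3)/(1 − 0.61) = 36.103.
The smallest integer exceeding 36.103 is 37.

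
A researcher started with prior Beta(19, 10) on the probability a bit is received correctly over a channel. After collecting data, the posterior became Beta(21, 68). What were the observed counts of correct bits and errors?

2 correct bits and 58 errors

Beta is conjugate to the binomial likelihood: posterior = Beta(a+s, b+f).
So s = 21 − 19 = 2 and f = 68 − 10 = 58.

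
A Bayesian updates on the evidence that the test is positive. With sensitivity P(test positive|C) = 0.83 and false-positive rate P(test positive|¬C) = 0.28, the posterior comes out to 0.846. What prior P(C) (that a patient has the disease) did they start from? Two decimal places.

Bayes' rule in odds form gives O(C|E) = O(C)·[P(E|C)/P(E|¬C)], hence O(C) = O(C|E)/LR.
Posterior odds = 0.846/(1−0.846) = 5.4935. LR = 0.83/0.28 = 2.9643.
Prior odds = 5.4935/2.9643 = 1.8532, so P(C) = 1.8532/(1+1.8532) ≈ 0.65.

P(C) = 0.65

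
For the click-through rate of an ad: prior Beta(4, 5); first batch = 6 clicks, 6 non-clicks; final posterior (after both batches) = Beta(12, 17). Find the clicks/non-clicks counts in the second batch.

2 clicks and 6 non-clicks

Because Beta–binomial updating is additive in the counts, the combined data contributed (α_post−α_prior, β_post−β_prior) successes and failures.
Total across both batches: 12−4=8 clicks, 17−5=12 non-clicks.
Subtract the first batch: 8−6=2 clicks and 12−6=6 non-clicks.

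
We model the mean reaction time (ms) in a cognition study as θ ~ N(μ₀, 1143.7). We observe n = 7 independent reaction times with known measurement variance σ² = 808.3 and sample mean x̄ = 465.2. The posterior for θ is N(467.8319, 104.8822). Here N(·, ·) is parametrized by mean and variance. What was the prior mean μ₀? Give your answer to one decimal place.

μ₀ = 493.9

The posterior mean is a precision-weighted average: μ_n = (τ₀μ₀ + τ_data·x̄)/(τ₀+τ_data), with τ₀=1/σ₀² and τ_data=n/σ².
Here τ₀ = 1/1143.7 = 0.000874 and τ_data = 7/808.3 = 0.008660, so τ_n = 0.009534.
Rearranging for μ₀: μ₀ = (μ_n·τ_n − τ_data·x̄)/τ₀ = (467.8319·0.009534 − 0.008660·465.2) / 0.000874 = 0.431677/0.000874 ≈ 493.9.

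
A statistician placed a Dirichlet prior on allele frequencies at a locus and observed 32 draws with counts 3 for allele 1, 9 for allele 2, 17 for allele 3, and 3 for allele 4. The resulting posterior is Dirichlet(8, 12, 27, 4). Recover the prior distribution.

For a Dirichlet(α) prior with multinomial counts c, the posterior is Dirichlet(α + c) componentwise.
Subtract each count from the matching posterior parameter: 8−3=5, 12−9=3, 27−17=10, 4−3=1.

Dirichlet(5, 3, 10, 1)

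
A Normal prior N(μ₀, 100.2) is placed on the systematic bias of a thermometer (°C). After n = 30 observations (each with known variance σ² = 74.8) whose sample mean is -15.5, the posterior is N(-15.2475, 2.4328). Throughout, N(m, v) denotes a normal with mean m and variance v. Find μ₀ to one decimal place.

The posterior mean is a precision-weighted average: μ_n = (τ₀μ₀ + τ_data·x̄)/(τ₀+τ_data), with τ₀=1/σ₀² and τ_data=n/σ².
Here τ₀ = 1/100.2 = 0.009980 and τ_data = 30/74.8 = 0.401070, so τ_n = 0.411050.
Rearranging for μ₀: μ₀ = (μ_n·τ_n − τ_data·x̄)/τ₀ = (-15.2475·0.411050 − 0.401070·-15.5) / 0.009980 = -0.050900/0.009980 ≈ -5.1.

μ₀ = -5.1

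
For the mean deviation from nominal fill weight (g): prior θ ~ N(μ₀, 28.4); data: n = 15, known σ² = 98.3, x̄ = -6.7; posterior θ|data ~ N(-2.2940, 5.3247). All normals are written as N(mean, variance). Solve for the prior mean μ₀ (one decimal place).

μ₀ = 16.8

The posterior mean is a precision-weighted average: μ_n = (τ₀μ₀ + τ_data·x̄)/(τ₀+τ_data), with τ₀=1/σ₀² and τ_data=n/σ².
Here τ₀ = 1/28.4 = 0.035211 and τ_data = 15/98.3 = 0.152594, so τ_n = 0.187805.
Rearranging for μ₀: μ₀ = (μ_n·τ_n − τ_data·x̄)/τ₀ = (-2.2940·0.187805 − 0.152594·-6.7) / 0.035211 = 0.591555/0.035211 ≈ 16.8.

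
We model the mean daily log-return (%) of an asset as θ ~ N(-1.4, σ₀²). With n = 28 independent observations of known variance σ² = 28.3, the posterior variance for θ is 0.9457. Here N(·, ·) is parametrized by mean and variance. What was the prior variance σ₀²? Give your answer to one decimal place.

Posterior precision equals prior precision plus data precision: 1/σ_n² = 1/σ₀² + n/σ².
So 1/σ₀² = 1/0.9457 − 28/28.3 = 1.057418 − 0.989399 = 0.068019.
Hence σ₀² = 1/0.068019 ≈ 14.7.

σ₀² = 14.7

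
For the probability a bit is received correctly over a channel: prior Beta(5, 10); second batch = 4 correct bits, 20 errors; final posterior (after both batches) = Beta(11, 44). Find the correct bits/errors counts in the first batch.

2 correct bits and 14 errors

Because Beta–binomial updating is additive in the counts, the combined data contributed (α_post−α_prior, β_post−β_prior) successes and failures.
Total across both batches: 11−5=6 correct bits, 44−10=34 errors.
Subtract the second batch: 6−4=2 correct bits and 34−20=14 errors.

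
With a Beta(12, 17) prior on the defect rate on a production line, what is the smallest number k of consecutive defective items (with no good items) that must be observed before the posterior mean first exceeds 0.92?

After k defective items and 0 good items the posterior is Beta(12+k, 17), with mean (12+k)/(12+17+k).
Set (12+k)/(29+k) > 0.92 and solve: k > (0.92·29 − 12)/(1 − 0.92) = 183.500.
The smallest integer exceeding 183.500 is 184.

k = 184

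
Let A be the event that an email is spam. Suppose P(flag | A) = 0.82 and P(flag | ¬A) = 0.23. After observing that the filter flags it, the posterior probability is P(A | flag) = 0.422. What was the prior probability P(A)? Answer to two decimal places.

P(A) = 0.17

In odds form, posterior odds = prior odds × likelihood ratio, so prior odds = posterior odds ÷ LR.
Posterior odds = 0.422/(1−0.422) = 0.7301. LR = 0.82/0.23 = 3.5652.
Prior odds = 0.7301/3.5652 = 0.2048, so P(A) = 0.2048/(1+0.2048) ≈ 0.17.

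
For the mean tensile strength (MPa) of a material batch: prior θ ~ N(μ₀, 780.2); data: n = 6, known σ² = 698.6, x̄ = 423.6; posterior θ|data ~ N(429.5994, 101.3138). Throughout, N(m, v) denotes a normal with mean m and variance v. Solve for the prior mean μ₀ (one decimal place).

μ₀ = 469.8

The posterior mean is a precision-weighted average: μ_n = (τ₀μ₀ + τ_data·x̄)/(τ₀+τ_data), with τ₀=1/σ₀² and τ_data=n/σ².
Here τ₀ = 1/780.2 = 0.001282 and τ_data = 6/698.6 = 0.008589, so τ_n = 0.009871.
Rearranging for μ₀: μ₀ = (μ_n·τ_n − τ_data·x̄)/τ₀ = (429.5994·0.009871 − 0.008589·423.6) / 0.001282 = 0.602275/0.001282 ≈ 469.8.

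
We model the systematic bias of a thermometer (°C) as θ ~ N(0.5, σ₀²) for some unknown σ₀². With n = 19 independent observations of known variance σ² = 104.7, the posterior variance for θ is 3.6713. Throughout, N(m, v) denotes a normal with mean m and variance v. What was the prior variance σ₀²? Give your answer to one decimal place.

Posterior precision equals prior precision plus data precision: 1/σ_n² = 1/σ₀² + n/σ².
So 1/σ₀² = 1/3.6713 − 19/104.7 = 0.272383 − 0.181471 = 0.090912.
Hence σ₀² = 1/0.090912 ≈ 11.0.

σ₀² = 11.0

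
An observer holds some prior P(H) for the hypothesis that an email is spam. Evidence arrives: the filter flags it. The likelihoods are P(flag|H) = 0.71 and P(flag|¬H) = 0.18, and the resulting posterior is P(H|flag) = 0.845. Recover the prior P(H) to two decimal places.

In odds form, posterior odds = prior odds × likelihood ratio, so prior odds = posterior odds ÷ LR.
Posterior odds = 0.845/(1−0.845) = 5.4516. LR = 0.71/0.18 = 3.9444.
Prior odds = 5.4516/3.9444 = 1.3821, so P(H) = 1.3821/(1+1.3821) ≈ 0.58.

P(H) = 0.58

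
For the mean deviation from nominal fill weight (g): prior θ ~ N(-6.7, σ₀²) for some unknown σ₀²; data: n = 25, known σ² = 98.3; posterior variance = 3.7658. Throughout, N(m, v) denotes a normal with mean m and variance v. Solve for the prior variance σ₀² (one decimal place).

σ₀² = 89.1

For the Normal–Normal model with known σ², precisions add: τ_n = τ₀ + n/σ².
So 1/σ₀² = 1/3.7658 − 25/98.3 = 0.265548 − 0.254323 = 0.011225.
Hence σ₀² = 1/0.011225 ≈ 89.1.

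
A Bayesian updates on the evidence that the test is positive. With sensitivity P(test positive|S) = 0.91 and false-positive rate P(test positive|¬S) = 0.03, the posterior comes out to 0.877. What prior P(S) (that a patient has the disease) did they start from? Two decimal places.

P(S) = 0.19

In odds form, posterior odds = prior odds × likelihood ratio, so prior odds = posterior odds ÷ LR.
Posterior odds = 0.877/(1−0.877) = 7.1301. LR = 0.91/0.03 = 30.3333.
Prior odds = 7.1301/30.3333 = 0.2351, so P(S) = 0.2351/(1+0.2351) ≈ 0.19.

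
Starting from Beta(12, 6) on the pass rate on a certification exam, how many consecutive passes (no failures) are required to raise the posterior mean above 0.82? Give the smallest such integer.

k = 16

After k passes and 0 failures the posterior is Beta(12+k, 6), with mean (12+k)/(12+6+k).
Set (12+k)/(18+k) > 0.82 and solve: k > (0.82·18 − 12)/(1 − 0.82) = 15.333.
The smallest integer exceeding 15.333 is 16, and checking k=16: (28)/(34) = 0.8235 > 0.82.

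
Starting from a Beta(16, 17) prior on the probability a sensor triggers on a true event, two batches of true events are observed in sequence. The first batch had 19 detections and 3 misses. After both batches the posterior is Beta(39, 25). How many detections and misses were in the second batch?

Sequential conjugate updates are equivalent to a single update on the pooled data, so total successes = posterior α − prior α and total failures = posterior β − prior β.
Total across both batches: 39−16=23 detections, 25−17=8 misses.
Subtract the first batch: 23−19=4 detections and 8−3=5 misses.

4 detections and 5 misses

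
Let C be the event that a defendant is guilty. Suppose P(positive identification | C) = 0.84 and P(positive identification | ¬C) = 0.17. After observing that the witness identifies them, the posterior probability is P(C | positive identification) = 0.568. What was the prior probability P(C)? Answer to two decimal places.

In odds form, posterior odds = prior odds × likelihood ratio, so prior odds = posterior odds ÷ LR.
Posterior odds = 0.568/(1−0.568) = 1.3148. LR = 0.84/0.17 = 4.9412.
Prior odds = 1.3148/4.9412 = 0.2661, so P(C) = 0.2661/(1+0.2661) ≈ 0.21.

P(C) = 0.21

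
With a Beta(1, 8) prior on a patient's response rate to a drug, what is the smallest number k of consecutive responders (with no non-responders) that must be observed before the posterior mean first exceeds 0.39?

After k responders and 0 non-responders the posterior is Beta(1+k, 8), with mean (1+k)/(1+8+k).
Set (1+k)/(9+k) > 0.39 and solve: k > (0.39·9 − 1)/(1 − 0.39) = 4.115.
The smallest integer exceeding 4.115 is 5.

k = 5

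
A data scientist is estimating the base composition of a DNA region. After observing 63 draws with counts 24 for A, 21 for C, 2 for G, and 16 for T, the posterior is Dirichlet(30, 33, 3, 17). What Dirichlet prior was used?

Dirichlet(6, 12, 1, 1)

For a Dirichlet(α) prior with multinomial counts c, the posterior is Dirichlet(α + c) componentwise.
Subtract each count from the matching posterior parameter: 30−24=6, 33−21=12, 3−2=1, 17−16=1.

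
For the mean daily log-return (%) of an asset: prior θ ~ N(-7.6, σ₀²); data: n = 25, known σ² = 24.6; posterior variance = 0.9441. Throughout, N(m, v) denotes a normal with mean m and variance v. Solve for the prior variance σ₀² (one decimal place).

σ₀² = 23.3

For the Normal–Normal model with known σ², precisions add: τ_n = τ₀ + n/σ².
So 1/σ₀² = 1/0.9441 − 25/24.6 = 1.059210 − 1.016260 = 0.042950.
Hence σ₀² = 1/0.042950 ≈ 23.3.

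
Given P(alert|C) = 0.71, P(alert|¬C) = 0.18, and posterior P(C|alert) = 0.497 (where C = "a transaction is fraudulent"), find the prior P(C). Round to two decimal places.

P(C) = 0.20

In odds form, posterior odds = prior odds × likelihood ratio, so prior odds = posterior odds ÷ LR.
Posterior odds = 0.497/(1−0.497) = 0.9881. LR = 0.71/0.18 = 3.9444.
Prior odds = 0.9881/3.9444 = 0.2505, so P(C) = 0.2505/(1+0.2505) ≈ 0.20.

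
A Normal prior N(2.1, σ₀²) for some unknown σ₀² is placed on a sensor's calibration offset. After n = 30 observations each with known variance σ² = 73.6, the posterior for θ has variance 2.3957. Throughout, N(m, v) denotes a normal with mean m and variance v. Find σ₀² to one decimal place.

For the Normal–Normal model with known σ², precisions add: τ_n = τ₀ + n/σ².
So 1/σ₀² = 1/2.3957 − 30/73.6 = 0.417415 − 0.407609 = 0.009806.
Hence σ₀² = 1/0.009806 ≈ 102.0.

σ₀² = 102.0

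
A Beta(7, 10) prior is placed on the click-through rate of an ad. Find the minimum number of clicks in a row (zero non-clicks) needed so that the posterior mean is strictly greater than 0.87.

After k clicks and 0 non-clicks the posterior is Beta(7+k, 10), with mean (7+k)/(7+10+k).
Set (7+k)/(17+k) > 0.87 and solve: k > (0.87·17 − 7)/(1 − 0.87) = 59.923.
The smallest integer exceeding 59.923 is 60.

k = 60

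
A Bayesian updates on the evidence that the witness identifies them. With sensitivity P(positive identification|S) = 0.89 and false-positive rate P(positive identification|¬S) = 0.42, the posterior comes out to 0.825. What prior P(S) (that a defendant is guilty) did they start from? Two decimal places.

In odds form, posterior odds = prior odds × likelihood ratio, so prior odds = posterior odds ÷ LR.
Posterior odds = 0.825/(1−0.825) = 4.7143. LR = 0.89/0.42 = 2.1190.
Prior odds = 4.7143/2.1190 = 2.2248, so P(S) = 2.2248/(1+2.2248) ≈ 0.69.

P(S) = 0.69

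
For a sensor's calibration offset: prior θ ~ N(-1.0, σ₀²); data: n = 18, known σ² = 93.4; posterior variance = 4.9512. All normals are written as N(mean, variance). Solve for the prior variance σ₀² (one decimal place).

For the Normal–Normal model with known σ², precisions add: τ_n = τ₀ + n/σ².
So 1/σ₀² = 1/4.9512 − 18/93.4 = 0.201971 − 0.192719 = 0.009252.
Hence σ₀² = 1/0.009252 ≈ 108.1.

σ₀² = 108.1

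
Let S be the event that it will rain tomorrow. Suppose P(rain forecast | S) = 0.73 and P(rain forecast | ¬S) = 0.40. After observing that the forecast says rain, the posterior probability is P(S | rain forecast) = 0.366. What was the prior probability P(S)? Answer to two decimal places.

P(S) = 0.24

In odds form, posterior odds = prior odds × likelihood ratio, so prior odds = posterior odds ÷ LR.
Posterior odds = 0.366/(1−0.366) = 0.5773. LR = 0.73/0.40 = 1.8250.
Prior odds = 0.5773/1.8250 = 0.3163, so P(S) = 0.3163/(1+0.3163) ≈ 0.24.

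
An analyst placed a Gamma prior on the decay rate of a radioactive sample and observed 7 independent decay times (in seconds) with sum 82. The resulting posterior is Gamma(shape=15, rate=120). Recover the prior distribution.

Gamma–exponential conjugacy: posterior shape = α + n, posterior rate = β + Σtᵢ.
So α = 15 − 7 = 8 and β = 120 − 82 = 38.

Gamma(shape=8, rate=38)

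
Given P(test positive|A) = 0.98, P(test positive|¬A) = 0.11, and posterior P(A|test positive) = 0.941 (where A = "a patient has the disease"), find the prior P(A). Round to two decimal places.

Bayes' rule in odds form gives O(A|E) = O(A)·[P(E|A)/P(E|¬A)], hence O(A) = O(A|E)/LR.
Posterior odds = 0.941/(1−0.941) = 15.9492. LR = 0.98/0.11 = 8.9091.
Prior odds = 15.9492/8.9091 = 1.7902, so P(A) = 1.7902/(1+1.7902) ≈ 0.64.

P(A) = 0.64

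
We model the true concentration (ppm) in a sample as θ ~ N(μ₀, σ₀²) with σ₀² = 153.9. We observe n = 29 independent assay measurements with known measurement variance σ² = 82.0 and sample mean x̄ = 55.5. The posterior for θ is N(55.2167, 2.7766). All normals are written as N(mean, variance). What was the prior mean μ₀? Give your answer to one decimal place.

μ₀ = 39.8

The posterior mean is a precision-weighted average: μ_n = (τ₀μ₀ + τ_data·x̄)/(τ₀+τ_data), with τ₀=1/σ₀² and τ_data=n/σ².
Here τ₀ = 1/153.9 = 0.006498 and τ_data = 29/82.0 = 0.353659, so τ_n = 0.360157.
Rearranging for μ₀: μ₀ = (μ_n·τ_n − τ_data·x̄)/τ₀ = (55.2167·0.360157 − 0.353659·55.5) / 0.006498 = 0.258607/0.006498 ≈ 39.8.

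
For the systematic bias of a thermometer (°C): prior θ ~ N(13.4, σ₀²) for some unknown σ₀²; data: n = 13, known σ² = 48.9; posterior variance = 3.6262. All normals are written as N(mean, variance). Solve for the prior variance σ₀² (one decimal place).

For the Normal–Normal model with known σ², precisions add: τ_n = τ₀ + n/σ².
So 1/σ₀² = 1/3.6262 − 13/48.9 = 0.275771 − 0.265849 = 0.009922.
Hence σ₀² = 1/0.009922 ≈ 100.8.

σ₀² = 100.8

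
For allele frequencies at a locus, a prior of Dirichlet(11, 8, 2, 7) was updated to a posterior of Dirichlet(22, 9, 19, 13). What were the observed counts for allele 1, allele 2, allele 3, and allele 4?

For a Dirichlet(α) prior with multinomial counts c, the posterior is Dirichlet(α + c) componentwise.
Counts are posterior − prior componentwise: 22−11=11, 9−8=1, 19−2=17, 13−7=6.

counts (11, 1, 17, 6)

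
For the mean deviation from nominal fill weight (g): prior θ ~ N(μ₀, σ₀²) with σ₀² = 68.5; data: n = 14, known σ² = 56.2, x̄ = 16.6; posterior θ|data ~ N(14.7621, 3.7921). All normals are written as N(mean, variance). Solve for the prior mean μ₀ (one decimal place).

The posterior mean is a precision-weighted average: μ_n = (τ₀μ₀ + τ_data·x̄)/(τ₀+τ_data), with τ₀=1/σ₀² and τ_data=n/σ².
Here τ₀ = 1/68.5 = 0.014599 and τ_data = 14/56.2 = 0.249110, so τ_n = 0.263709.
Rearranging for μ₀: μ₀ = (μ_n·τ_n − τ_data·x̄)/τ₀ = (14.7621·0.263709 − 0.249110·16.6) / 0.014599 = -0.242327/0.014599 ≈ -16.6.

μ₀ = -16.6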